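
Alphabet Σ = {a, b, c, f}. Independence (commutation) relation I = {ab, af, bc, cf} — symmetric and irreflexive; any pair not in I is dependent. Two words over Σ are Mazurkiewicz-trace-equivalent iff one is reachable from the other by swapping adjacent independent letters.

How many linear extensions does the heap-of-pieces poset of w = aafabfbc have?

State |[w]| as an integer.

drop 0:a onto floor
drop 1:a onto {0:a}
drop 2:f onto floor
drop 3:a onto {1:a}
drop 4:b onto {2:f}
drop 5:f onto {4:b}
drop 6:b onto {5:f}
drop 7:c onto {3:a}
ground layer = {0:a, 2:f}
drop-orders for the pieces not yet dropped (sum over which currently-grounded one goes next):
  1 to go: {6} 1  {7} 1
  2 to go: {3,7} 1  {5,6} 1  {6,7} 2
  3 to go: {1,3,7} 1  {3,6,7} 3  {4,5,6} 1  {5,6,7} 3
  4 to go: {0,1,3,7} 1  {1,3,6,7} 4  {2,4,5,6} 1  {3,5,6,7} 6  {4,5,6,7} 4
  5 to go: {0,1,3,6,7} 5  {1,3,5,6,7} 10  {2,4,5,6,7} 5  {3,4,5,6,7} 10
  6 to go: {0,1,3,5,6,7} 15  {1,3,4,5,6,7} 20  {2,3,4,5,6,7} 15
  if 0:a drops first: 35 orders
  if 2:f drops first: 35 orders
heap linearizations: 70

70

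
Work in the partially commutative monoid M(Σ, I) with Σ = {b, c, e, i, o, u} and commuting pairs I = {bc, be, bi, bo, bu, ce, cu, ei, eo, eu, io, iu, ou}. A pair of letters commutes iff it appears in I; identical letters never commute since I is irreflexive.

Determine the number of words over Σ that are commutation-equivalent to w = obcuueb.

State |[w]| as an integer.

630

#0=o has no predecessor
#1=b has no predecessor
#2=c depends on [0:o]
#3=u has no predecessor
#4=u depends on [3:u]
#5=e has no predecessor
#6=b depends on [1:b]
sources: [0:o, 1:b, 3:u, 5:e]
N(rest) = Σ N(rest − s) over sources s of rest; N(one piece) = 1:
  size 1 → [2]=1  [4]=1  [5]=1  [6]=1
  size 2 → [0,2]=1  [1,6]=1  [2,4]=2  [2,5]=2  [2,6]=2  [3,4]=1  [4,5]=2  [4,6]=2  [5,6]=2
  size 3 → [0,2,4]=3  [0,2,5]=3  [0,2,6]=3  [1,2,6]=3  [1,4,6]=3  [1,5,6]=3  [2,3,4]=3  [2,4,5]=6  [2,4,6]=6  [2,5,6]=6  [3,4,5]=3  [3,4,6]=3  [4,5,6]=6
  size 4 → [0,1,2,6]=6  [0,2,3,4]=6  [0,2,4,5]=12  [0,2,4,6]=12  [0,2,5,6]=12  [1,2,4,6]=12  [1,2,5,6]=12  [1,3,4,6]=6  [1,4,5,6]=12  [2,3,4,5]=12  [2,3,4,6]=12  [2,4,5,6]=24  [3,4,5,6]=12
  size 5 → [0,1,2,4,6]=30  [0,1,2,5,6]=30  [0,2,3,4,5]=30  [0,2,3,4,6]=30  [0,2,4,5,6]=60  [1,2,3,4,6]=30  [1,2,4,5,6]=60  [1,3,4,5,6]=30  [2,3,4,5,6]=60
  first=0(o) contributes 180
  first=1(b) contributes 180
  first=3(u) contributes 180
  first=5(e) contributes 90
|[w]| = 630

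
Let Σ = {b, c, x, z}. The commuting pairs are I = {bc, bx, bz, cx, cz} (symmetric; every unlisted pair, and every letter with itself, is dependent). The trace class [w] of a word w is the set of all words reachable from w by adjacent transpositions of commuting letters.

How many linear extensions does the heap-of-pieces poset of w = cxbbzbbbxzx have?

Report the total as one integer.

2772

drop 0:c onto floor
drop 1:x onto floor
drop 2:b onto floor
drop 3:b onto {2:b}
drop 4:z onto {1:x}
drop 5:b onto {3:b}
drop 6:b onto {5:b}
drop 7:b onto {6:b}
drop 8:x onto {4:z}
drop 9:z onto {8:x}
drop 10:x onto {9:z}
ground layer = {0:c, 1:x, 2:b}
drop-orders for the pieces not yet dropped (sum over which currently-grounded one goes next):
  1 to go: {0} 1  {7} 1  {10} 1
  2 to go: {0,7} 2  {0,10} 2  {6,7} 1  {7,10} 2  {9,10} 1
  3 to go: {0,6,7} 3  {0,7,10} 6  {0,9,10} 3  {5,6,7} 1  {6,7,10} 3  {7,9,10} 3  {8,9,10} 1
  4 to go: {0,5,6,7} 4  {0,6,7,10} 12  {0,7,9,10} 12  {0,8,9,10} 4  {3,5,6,7} 1  {4,8,9,10} 1  {5,6,7,10} 4  {6,7,9,10} 6  {7,8,9,10} 4
  5 to go: {0,3,5,6,7} 5  {0,4,8,9,10} 5  {0,5,6,7,10} 20  {0,6,7,9,10} 30  {0,7,8,9,10} 20  {1,4,8,9,10} 1  {2,3,5,6,7} 1  {3,5,6,7,10} 5  {4,7,8,9,10} 5  {5,6,7,9,10} 10  {6,7,8,9,10} 10
  6 to go: {0,1,4,8,9,10} 6  {0,2,3,5,6,7} 6  {0,3,5,6,7,10} 30  {0,4,7,8,9,10} 30  {0,5,6,7,9,10} 60  {0,6,7,8,9,10} 60  {1,4,7,8,9,10} 6  {2,3,5,6,7,10} 6  {3,5,6,7,9,10} 15  {4,6,7,8,9,10} 15  {5,6,7,8,9,10} 20
  7 to go: {0,1,4,7,8,9,10} 42  {0,2,3,5,6,7,10} 42  {0,3,5,6,7,9,10} 105  {0,4,6,7,8,9,10} 105  {0,5,6,7,8,9,10} 140  {1,4,6,7,8,9,10} 21  {2,3,5,6,7,9,10} 21  {3,5,6,7,8,9,10} 35  {4,5,6,7,8,9,10} 35
  8 to go: {0,1,4,6,7,8,9,10} 168  {0,2,3,5,6,7,9,10} 168  {0,3,5,6,7,8,9,10} 280  {0,4,5,6,7,8,9,10} 280  {1,4,5,6,7,8,9,10} 56  {2,3,5,6,7,8,9,10} 56  {3,4,5,6,7,8,9,10} 70
  9 to go: {0,1,4,5,6,7,8,9,10} 504  {0,2,3,5,6,7,8,9,10} 504  {0,3,4,5,6,7,8,9,10} 630  {1,3,4,5,6,7,8,9,10} 126  {2,3,4,5,6,7,8,9,10} 126
  if 0:c drops first: 252 orders
  if 1:x drops first: 1260 orders
  if 2:b drops first: 1260 orders
heap linearizations: 2772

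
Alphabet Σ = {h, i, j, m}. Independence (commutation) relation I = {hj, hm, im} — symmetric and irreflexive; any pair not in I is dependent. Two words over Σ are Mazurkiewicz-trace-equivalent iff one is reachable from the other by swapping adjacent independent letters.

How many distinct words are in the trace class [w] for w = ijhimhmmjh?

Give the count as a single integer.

99

drop 0:i onto floor
drop 1:j onto {0:i}
drop 2:h onto {0:i}
drop 3:i onto {1:j, 2:h}
drop 4:m onto {1:j}
drop 5:h onto {3:i}
drop 6:m onto {4:m}
drop 7:m onto {6:m}
drop 8:j onto {3:i, 7:m}
drop 9:h onto {5:h}
ground layer = {0:i}
drop-orders for the pieces not yet dropped (sum over which currently-grounded one goes next):
  1 to go: {8} 1  {9} 1
  2 to go: {5,9} 1  {7,8} 1  {8,9} 2
  3 to go: {5,8,9} 3  {6,7,8} 1  {7,8,9} 3
  4 to go: {3,5,8,9} 3  {4,6,7,8} 1  {5,7,8,9} 6  {6,7,8,9} 4
  5 to go: {2,3,5,8,9} 3  {3,5,7,8,9} 9  {4,6,7,8,9} 5  {5,6,7,8,9} 10
  6 to go: {2,3,5,7,8,9} 12  {3,5,6,7,8,9} 19  {4,5,6,7,8,9} 15
  7 to go: {2,3,5,6,7,8,9} 31  {3,4,5,6,7,8,9} 34
  8 to go: {1,3,4,5,6,7,8,9} 34  {2,3,4,5,6,7,8,9} 65
  if 0:i drops first: 99 orders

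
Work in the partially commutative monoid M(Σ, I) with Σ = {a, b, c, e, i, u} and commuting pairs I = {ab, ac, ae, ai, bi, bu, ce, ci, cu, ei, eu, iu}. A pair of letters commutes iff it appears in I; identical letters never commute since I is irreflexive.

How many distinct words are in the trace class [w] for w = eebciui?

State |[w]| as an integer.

drop 0:e onto floor
drop 1:e onto {0:e}
drop 2:b onto {1:e}
drop 3:c onto {2:b}
drop 4:i onto floor
drop 5:u onto floor
drop 6:i onto {4:i}
ground layer = {0:e, 4:i, 5:u}
drop-orders for the pieces not yet dropped (sum over which currently-grounded one goes next):
  1 to go: {3} 1  {5} 1  {6} 1
  2 to go: {2,3} 1  {3,5} 2  {3,6} 2  {4,6} 1  {5,6} 2
  3 to go: {1,2,3} 1  {2,3,5} 3  {2,3,6} 3  {3,4,6} 3  {3,5,6} 6  {4,5,6} 3
  4 to go: {0,1,2,3} 1  {1,2,3,5} 4  {1,2,3,6} 4  {2,3,4,6} 6  {2,3,5,6} 12  {3,4,5,6} 12
  5 to go: {0,1,2,3,5} 5  {0,1,2,3,6} 5  {1,2,3,4,6} 10  {1,2,3,5,6} 20  {2,3,4,5,6} 30
  if 0:e drops first: 60 orders
  if 4:i drops first: 30 orders
  if 5:u drops first: 15 orders
heap linearizations: 105

105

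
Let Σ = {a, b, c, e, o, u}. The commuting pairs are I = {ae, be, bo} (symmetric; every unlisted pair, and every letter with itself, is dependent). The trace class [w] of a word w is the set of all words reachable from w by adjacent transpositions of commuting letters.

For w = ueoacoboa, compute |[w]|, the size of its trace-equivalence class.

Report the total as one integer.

3

piece 0:u — minimal
piece 1:e rests on {0:u}
piece 2:o rests on {1:e}
piece 3:a rests on {2:o}
piece 4:c rests on {3:a}
piece 5:o rests on {4:c}
piece 6:b rests on {4:c}
piece 7:o rests on {5:o}
piece 8:a rests on {6:b, 7:o}
minimal pieces: {0:u}
ways to finish when only these pieces remain (= sum over removing one remaining piece with nothing left below it):
  1 left: {8}→1
  2 left: {6,8}→1  {7,8}→1
  3 left: {5,7,8}→1  {6,7,8}→2
  4 left: {5,6,7,8}→3
  5 left: {4,5,6,7,8}→3
  6 left: {3,4,5,6,7,8}→3
  7 left: {2,3,4,5,6,7,8}→3
  placing 0:u first → 3 extensions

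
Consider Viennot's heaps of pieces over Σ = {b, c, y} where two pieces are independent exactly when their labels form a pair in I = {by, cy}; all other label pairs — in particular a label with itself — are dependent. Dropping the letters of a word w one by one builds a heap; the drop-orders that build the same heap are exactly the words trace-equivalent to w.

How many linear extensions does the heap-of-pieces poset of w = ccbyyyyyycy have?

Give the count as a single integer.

330

0(c) covers ∅
1(c) covers 0:c
2(b) covers 1:c
3(y) covers ∅
4(y) covers 3:y
5(y) covers 4:y
6(y) covers 5:y
7(y) covers 6:y
8(y) covers 7:y
9(c) covers 2:b
10(y) covers 8:y
floor of heap: 0:c, 3:y
completions by unplaced set U, small U first (add the entries for U minus each lowest piece of U):
  |U|=1: {9}:1  {10}:1
  |U|=2: {2,9}:1  {8,10}:1  {9,10}:2
  |U|=3: {1,2,9}:1  {2,9,10}:3  {7,8,10}:1  {8,9,10}:3
  |U|=4: {0,1,2,9}:1  {1,2,9,10}:4  {2,8,9,10}:6  {6,7,8,10}:1  {7,8,9,10}:4
  |U|=5: {0,1,2,9,10}:5  {1,2,8,9,10}:10  {2,7,8,9,10}:10  {5,6,7,8,10}:1  {6,7,8,9,10}:5
  |U|=6: {0,1,2,8,9,10}:15  {1,2,7,8,9,10}:20  {2,6,7,8,9,10}:15  {4,5,6,7,8,10}:1  {5,6,7,8,9,10}:6
  |U|=7: {0,1,2,7,8,9,10}:35  {1,2,6,7,8,9,10}:35  {2,5,6,7,8,9,10}:21  {3,4,5,6,7,8,10}:1  {4,5,6,7,8,9,10}:7
  |U|=8: {0,1,2,6,7,8,9,10}:70  {1,2,5,6,7,8,9,10}:56  {2,4,5,6,7,8,9,10}:28  {3,4,5,6,7,8,9,10}:8
  |U|=9: {0,1,2,5,6,7,8,9,10}:126  {1,2,4,5,6,7,8,9,10}:84  {2,3,4,5,6,7,8,9,10}:36
  start at 0(c): 120
  start at 3(y): 210
sum over floor = 330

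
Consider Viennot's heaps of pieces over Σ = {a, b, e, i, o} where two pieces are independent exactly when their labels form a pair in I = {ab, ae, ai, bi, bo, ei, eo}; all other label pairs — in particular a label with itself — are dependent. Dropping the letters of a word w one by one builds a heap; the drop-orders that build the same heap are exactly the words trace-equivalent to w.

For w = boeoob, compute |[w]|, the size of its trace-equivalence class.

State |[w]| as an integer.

20

0(b) covers ∅
1(o) covers ∅
2(e) covers 0:b
3(o) covers 1:o
4(o) covers 3:o
5(b) covers 2:e
floor of heap: 0:b, 1:o
completions by unplaced set U, small U first (add the entries for U minus each lowest piece of U):
  |U|=1: {4}:1  {5}:1
  |U|=2: {2,5}:1  {3,4}:1  {4,5}:2
  |U|=3: {0,2,5}:1  {1,3,4}:1  {2,4,5}:3  {3,4,5}:3
  |U|=4: {0,2,4,5}:4  {1,3,4,5}:4  {2,3,4,5}:6
  start at 0(b): 10
  start at 1(o): 10
sum over floor = 20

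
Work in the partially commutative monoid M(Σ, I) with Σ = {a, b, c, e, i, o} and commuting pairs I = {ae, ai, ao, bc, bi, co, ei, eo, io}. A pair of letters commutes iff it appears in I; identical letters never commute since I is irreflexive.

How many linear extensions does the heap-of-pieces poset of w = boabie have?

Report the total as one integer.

12

drop 0:b onto floor
drop 1:o onto {0:b}
drop 2:a onto {0:b}
drop 3:b onto {1:o, 2:a}
drop 4:i onto floor
drop 5:e onto {3:b}
ground layer = {0:b, 4:i}
drop-orders for the pieces not yet dropped (sum over which currently-grounded one goes next):
  1 to go: {4} 1  {5} 1
  2 to go: {3,5} 1  {4,5} 2
  3 to go: {1,3,5} 1  {2,3,5} 1  {3,4,5} 3
  4 to go: {1,2,3,5} 2  {1,3,4,5} 4  {2,3,4,5} 4
  if 0:b drops first: 10 orders
  if 4:i drops first: 2 orders
heap linearizations: 12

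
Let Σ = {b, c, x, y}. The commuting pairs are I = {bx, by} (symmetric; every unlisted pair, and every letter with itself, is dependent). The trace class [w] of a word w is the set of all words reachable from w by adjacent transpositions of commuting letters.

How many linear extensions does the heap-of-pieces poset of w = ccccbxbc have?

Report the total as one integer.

#0=c has no predecessor
#1=c depends on [0:c]
#2=c depends on [1:c]
#3=c depends on [2:c]
#4=b depends on [3:c]
#5=x depends on [3:c]
#6=b depends on [4:b]
#7=c depends on [5:x, 6:b]
sources: [0:c]
N(rest) = Σ N(rest − s) over sources s of rest; N(one piece) = 1:
  size 1 → [7]=1
  size 2 → [5,7]=1  [6,7]=1
  size 3 → [4,6,7]=1  [5,6,7]=2
  size 4 → [4,5,6,7]=3
  size 5 → [3,4,5,6,7]=3
  size 6 → [2,3,4,5,6,7]=3
  first=0(c) contributes 3

3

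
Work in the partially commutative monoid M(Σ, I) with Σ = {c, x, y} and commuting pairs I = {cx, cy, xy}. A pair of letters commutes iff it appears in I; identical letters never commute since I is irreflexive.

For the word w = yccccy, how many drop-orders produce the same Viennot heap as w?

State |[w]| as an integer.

15

0(y) covers ∅
1(c) covers ∅
2(c) covers 1:c
3(c) covers 2:c
4(c) covers 3:c
5(y) covers 0:y
floor of heap: 0:y, 1:c
completions by unplaced set U, small U first (add the entries for U minus each lowest piece of U):
  |U|=1: {4}:1  {5}:1
  |U|=2: {0,5}:1  {3,4}:1  {4,5}:2
  |U|=3: {0,4,5}:3  {2,3,4}:1  {3,4,5}:3
  |U|=4: {0,3,4,5}:6  {1,2,3,4}:1  {2,3,4,5}:4
  start at 0(y): 5
  start at 1(c): 10
sum over floor = 15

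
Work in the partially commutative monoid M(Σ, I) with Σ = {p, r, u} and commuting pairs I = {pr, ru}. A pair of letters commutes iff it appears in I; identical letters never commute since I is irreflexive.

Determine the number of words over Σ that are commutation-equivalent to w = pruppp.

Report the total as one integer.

6

piece 0:p — minimal
piece 1:r — minimal
piece 2:u rests on {0:p}
piece 3:p rests on {2:u}
piece 4:p rests on {3:p}
piece 5:p rests on {4:p}
minimal pieces: {0:p, 1:r}
ways to finish when only these pieces remain (= sum over removing one remaining piece with nothing left below it):
  1 left: {1}→1  {5}→1
  2 left: {1,5}→2  {4,5}→1
  3 left: {1,4,5}→3  {3,4,5}→1
  4 left: {1,3,4,5}→4  {2,3,4,5}→1
  placing 0:p first → 5 extensions
  placing 1:r first → 1 extensions
total linear extensions = 6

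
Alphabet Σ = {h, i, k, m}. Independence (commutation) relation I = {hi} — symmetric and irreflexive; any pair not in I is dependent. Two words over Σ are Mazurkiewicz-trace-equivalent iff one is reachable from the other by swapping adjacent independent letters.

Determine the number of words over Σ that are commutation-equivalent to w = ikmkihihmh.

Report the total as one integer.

6

drop 0:i onto floor
drop 1:k onto {0:i}
drop 2:m onto {1:k}
drop 3:k onto {2:m}
drop 4:i onto {3:k}
drop 5:h onto {3:k}
drop 6:i onto {4:i}
drop 7:h onto {5:h}
drop 8:m onto {6:i, 7:h}
drop 9:h onto {8:m}
ground layer = {0:i}
drop-orders for the pieces not yet dropped (sum over which currently-grounded one goes next):
  1 to go: {9} 1
  2 to go: {8,9} 1
  3 to go: {6,8,9} 1  {7,8,9} 1
  4 to go: {4,6,8,9} 1  {5,7,8,9} 1  {6,7,8,9} 2
  5 to go: {4,6,7,8,9} 3  {5,6,7,8,9} 3
  6 to go: {4,5,6,7,8,9} 6
  7 to go: {3,4,5,6,7,8,9} 6
  8 to go: {2,3,4,5,6,7,8,9} 6
  if 0:i drops first: 6 orders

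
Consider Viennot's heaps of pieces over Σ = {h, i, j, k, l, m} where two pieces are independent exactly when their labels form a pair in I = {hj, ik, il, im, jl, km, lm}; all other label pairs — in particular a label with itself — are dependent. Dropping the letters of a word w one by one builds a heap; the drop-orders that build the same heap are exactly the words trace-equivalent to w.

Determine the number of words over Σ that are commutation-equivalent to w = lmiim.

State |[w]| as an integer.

0(l) covers ∅
1(m) covers ∅
2(i) covers ∅
3(i) covers 2:i
4(m) covers 1:m
floor of heap: 0:l, 1:m, 2:i
completions by unplaced set U, small U first (add the entries for U minus each lowest piece of U):
  |U|=1: {0}:1  {3}:1  {4}:1
  |U|=2: {0,3}:2  {0,4}:2  {1,4}:1  {2,3}:1  {3,4}:2
  |U|=3: {0,1,4}:3  {0,2,3}:3  {0,3,4}:6  {1,3,4}:3  {2,3,4}:3
  start at 0(l): 6
  start at 1(m): 12
  start at 2(i): 12
sum over floor = 30

30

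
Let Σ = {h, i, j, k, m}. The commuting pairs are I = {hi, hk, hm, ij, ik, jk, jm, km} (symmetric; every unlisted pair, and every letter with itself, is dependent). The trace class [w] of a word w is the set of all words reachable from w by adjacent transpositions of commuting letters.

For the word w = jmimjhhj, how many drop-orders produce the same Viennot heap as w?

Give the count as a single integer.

0(j) covers ∅
1(m) covers ∅
2(i) covers 1:m
3(m) covers 2:i
4(j) covers 0:j
5(h) covers 4:j
6(h) covers 5:h
7(j) covers 6:h
floor of heap: 0:j, 1:m
completions by unplaced set U, small U first (add the entries for U minus each lowest piece of U):
  |U|=1: {3}:1  {7}:1
  |U|=2: {2,3}:1  {3,7}:2  {6,7}:1
  |U|=3: {1,2,3}:1  {2,3,7}:3  {3,6,7}:3  {5,6,7}:1
  |U|=4: {1,2,3,7}:4  {2,3,6,7}:6  {3,5,6,7}:4  {4,5,6,7}:1
  |U|=5: {0,4,5,6,7}:1  {1,2,3,6,7}:10  {2,3,5,6,7}:10  {3,4,5,6,7}:5
  |U|=6: {0,3,4,5,6,7}:6  {1,2,3,5,6,7}:20  {2,3,4,5,6,7}:15
  start at 0(j): 35
  start at 1(m): 21
sum over floor = 56

56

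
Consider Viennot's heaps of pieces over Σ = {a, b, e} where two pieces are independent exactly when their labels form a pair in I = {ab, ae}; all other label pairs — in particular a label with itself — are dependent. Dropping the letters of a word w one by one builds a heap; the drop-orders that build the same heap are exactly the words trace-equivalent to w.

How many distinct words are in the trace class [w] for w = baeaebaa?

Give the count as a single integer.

70

piece 0:b — minimal
piece 1:a — minimal
piece 2:e rests on {0:b}
piece 3:a rests on {1:a}
piece 4:e rests on {2:e}
piece 5:b rests on {4:e}
piece 6:a rests on {3:a}
piece 7:a rests on {6:a}
minimal pieces: {0:b, 1:a}
ways to finish when only these pieces remain (= sum over removing one remaining piece with nothing left below it):
  1 left: {5}→1  {7}→1
  2 left: {4,5}→1  {5,7}→2  {6,7}→1
  3 left: {2,4,5}→1  {3,6,7}→1  {4,5,7}→3  {5,6,7}→3
  4 left: {0,2,4,5}→1  {1,3,6,7}→1  {2,4,5,7}→4  {3,5,6,7}→4  {4,5,6,7}→6
  5 left: {0,2,4,5,7}→5  {1,3,5,6,7}→5  {2,4,5,6,7}→10  {3,4,5,6,7}→10
  6 left: {0,2,4,5,6,7}→15  {1,3,4,5,6,7}→15  {2,3,4,5,6,7}→20
  placing 0:b first → 35 extensions
  placing 1:a first → 35 extensions
total linear extensions = 70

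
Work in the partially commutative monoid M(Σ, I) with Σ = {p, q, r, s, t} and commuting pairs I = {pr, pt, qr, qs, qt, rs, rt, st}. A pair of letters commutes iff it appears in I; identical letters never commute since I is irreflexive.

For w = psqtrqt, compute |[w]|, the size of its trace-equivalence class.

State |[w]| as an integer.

315

drop 0:p onto floor
drop 1:s onto {0:p}
drop 2:q onto {0:p}
drop 3:t onto floor
drop 4:r onto floor
drop 5:q onto {2:q}
drop 6:t onto {3:t}
ground layer = {0:p, 3:t, 4:r}
drop-orders for the pieces not yet dropped (sum over which currently-grounded one goes next):
  1 to go: {1} 1  {4} 1  {5} 1  {6} 1
  2 to go: {1,4} 2  {1,5} 2  {1,6} 2  {2,5} 1  {3,6} 1  {4,5} 2  {4,6} 2  {5,6} 2
  3 to go: {1,2,5} 3  {1,3,6} 3  {1,4,5} 6  {1,4,6} 6  {1,5,6} 6  {2,4,5} 3  {2,5,6} 3  {3,4,6} 3  {3,5,6} 3  {4,5,6} 6
  4 to go: {0,1,2,5} 3  {1,2,4,5} 12  {1,2,5,6} 12  {1,3,4,6} 12  {1,3,5,6} 12  {1,4,5,6} 24  {2,3,5,6} 6  {2,4,5,6} 12  {3,4,5,6} 12
  5 to go: {0,1,2,4,5} 15  {0,1,2,5,6} 15  {1,2,3,5,6} 30  {1,2,4,5,6} 60  {1,3,4,5,6} 60  {2,3,4,5,6} 30
  if 0:p drops first: 180 orders
  if 3:t drops first: 90 orders
  if 4:r drops first: 45 orders
heap linearizations: 315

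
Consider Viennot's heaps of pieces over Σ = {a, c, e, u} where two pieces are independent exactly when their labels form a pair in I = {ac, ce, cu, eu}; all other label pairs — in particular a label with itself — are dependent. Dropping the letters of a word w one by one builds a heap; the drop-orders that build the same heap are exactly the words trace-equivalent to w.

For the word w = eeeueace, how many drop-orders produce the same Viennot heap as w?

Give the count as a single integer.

40

piece 0:e — minimal
piece 1:e rests on {0:e}
piece 2:e rests on {1:e}
piece 3:u — minimal
piece 4:e rests on {2:e}
piece 5:a rests on {3:u, 4:e}
piece 6:c — minimal
piece 7:e rests on {5:a}
minimal pieces: {0:e, 3:u, 6:c}
ways to finish when only these pieces remain (= sum over removing one remaining piece with nothing left below it):
  1 left: {6}→1  {7}→1
  2 left: {5,7}→1  {6,7}→2
  3 left: {3,5,7}→1  {4,5,7}→1  {5,6,7}→3
  4 left: {2,4,5,7}→1  {3,4,5,7}→2  {3,5,6,7}→4  {4,5,6,7}→4
  5 left: {1,2,4,5,7}→1  {2,3,4,5,7}→3  {2,4,5,6,7}→5  {3,4,5,6,7}→10
  6 left: {0,1,2,4,5,7}→1  {1,2,3,4,5,7}→4  {1,2,4,5,6,7}→6  {2,3,4,5,6,7}→18
  placing 0:e first → 28 extensions
  placing 3:u first → 7 extensions
  placing 6:c first → 5 extensions
total linear extensions = 40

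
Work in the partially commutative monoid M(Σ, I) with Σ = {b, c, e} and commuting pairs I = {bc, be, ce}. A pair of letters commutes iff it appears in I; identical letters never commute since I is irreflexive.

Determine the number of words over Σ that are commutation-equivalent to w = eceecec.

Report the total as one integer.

drop 0:e onto floor
drop 1:c onto floor
drop 2:e onto {0:e}
drop 3:e onto {2:e}
drop 4:c onto {1:c}
drop 5:e onto {3:e}
drop 6:c onto {4:c}
ground layer = {0:e, 1:c}
drop-orders for the pieces not yet dropped (sum over which currently-grounded one goes next):
  1 to go: {5} 1  {6} 1
  2 to go: {3,5} 1  {4,6} 1  {5,6} 2
  3 to go: {1,4,6} 1  {2,3,5} 1  {3,5,6} 3  {4,5,6} 3
  4 to go: {0,2,3,5} 1  {1,4,5,6} 4  {2,3,5,6} 4  {3,4,5,6} 6
  5 to go: {0,2,3,5,6} 5  {1,3,4,5,6} 10  {2,3,4,5,6} 10
  if 0:e drops first: 20 orders
  if 1:c drops first: 15 orders
heap linearizations: 35

35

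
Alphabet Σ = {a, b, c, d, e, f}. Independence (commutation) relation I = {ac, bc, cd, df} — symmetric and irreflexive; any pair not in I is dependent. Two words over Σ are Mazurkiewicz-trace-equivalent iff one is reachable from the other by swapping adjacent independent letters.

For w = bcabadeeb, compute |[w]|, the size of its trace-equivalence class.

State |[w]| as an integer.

6

0(b) covers ∅
1(c) covers ∅
2(a) covers 0:b
3(b) covers 2:a
4(a) covers 3:b
5(d) covers 4:a
6(e) covers 1:c, 5:d
7(e) covers 6:e
8(b) covers 7:e
floor of heap: 0:b, 1:c
completions by unplaced set U, small U first (add the entries for U minus each lowest piece of U):
  |U|=1: {8}:1
  |U|=2: {7,8}:1
  |U|=3: {6,7,8}:1
  |U|=4: {1,6,7,8}:1  {5,6,7,8}:1
  |U|=5: {1,5,6,7,8}:2  {4,5,6,7,8}:1
  |U|=6: {1,4,5,6,7,8}:3  {3,4,5,6,7,8}:1
  |U|=7: {1,3,4,5,6,7,8}:4  {2,3,4,5,6,7,8}:1
  start at 0(b): 5
  start at 1(c): 1
sum over floor = 6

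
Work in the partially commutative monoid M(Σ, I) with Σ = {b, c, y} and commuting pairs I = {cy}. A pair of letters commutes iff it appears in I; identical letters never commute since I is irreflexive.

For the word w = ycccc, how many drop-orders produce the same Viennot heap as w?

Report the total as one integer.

5

drop 0:y onto floor
drop 1:c onto floor
drop 2:c onto {1:c}
drop 3:c onto {2:c}
drop 4:c onto {3:c}
ground layer = {0:y, 1:c}
drop-orders for the pieces not yet dropped (sum over which currently-grounded one goes next):
  1 to go: {0} 1  {4} 1
  2 to go: {0,4} 2  {3,4} 1
  3 to go: {0,3,4} 3  {2,3,4} 1
  if 0:y drops first: 1 orders
  if 1:c drops first: 4 orders
heap linearizations: 5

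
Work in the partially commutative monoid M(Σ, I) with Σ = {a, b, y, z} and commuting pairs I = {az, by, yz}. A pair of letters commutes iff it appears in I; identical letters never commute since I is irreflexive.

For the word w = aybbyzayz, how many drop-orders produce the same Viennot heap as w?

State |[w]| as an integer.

53

drop 0:a onto floor
drop 1:y onto {0:a}
drop 2:b onto {0:a}
drop 3:b onto {2:b}
drop 4:y onto {1:y}
drop 5:z onto {3:b}
drop 6:a onto {3:b, 4:y}
drop 7:y onto {6:a}
drop 8:z onto {5:z}
ground layer = {0:a}
drop-orders for the pieces not yet dropped (sum over which currently-grounded one goes next):
  1 to go: {7} 1  {8} 1
  2 to go: {5,8} 1  {6,7} 1  {7,8} 2
  3 to go: {4,6,7} 1  {5,7,8} 3  {6,7,8} 3
  4 to go: {1,4,6,7} 1  {4,6,7,8} 4  {5,6,7,8} 6
  5 to go: {1,4,6,7,8} 5  {3,5,6,7,8} 6  {4,5,6,7,8} 10
  6 to go: {1,4,5,6,7,8} 15  {2,3,5,6,7,8} 6  {3,4,5,6,7,8} 16
  7 to go: {1,3,4,5,6,7,8} 31  {2,3,4,5,6,7,8} 22
  if 0:a drops first: 53 orders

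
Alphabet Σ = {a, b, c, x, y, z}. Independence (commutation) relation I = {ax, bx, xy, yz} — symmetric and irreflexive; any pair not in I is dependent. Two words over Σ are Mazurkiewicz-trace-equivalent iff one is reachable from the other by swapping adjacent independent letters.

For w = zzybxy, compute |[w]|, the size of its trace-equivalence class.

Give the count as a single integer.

10

piece 0:z — minimal
piece 1:z rests on {0:z}
piece 2:y — minimal
piece 3:b rests on {1:z, 2:y}
piece 4:x rests on {1:z}
piece 5:y rests on {3:b}
minimal pieces: {0:z, 2:y}
ways to finish when only these pieces remain (= sum over removing one remaining piece with nothing left below it):
  1 left: {4}→1  {5}→1
  2 left: {3,5}→1  {4,5}→2
  3 left: {2,3,5}→1  {3,4,5}→3
  4 left: {1,3,4,5}→3  {2,3,4,5}→4
  placing 0:z first → 7 extensions
  placing 2:y first → 3 extensions
total linear extensions = 10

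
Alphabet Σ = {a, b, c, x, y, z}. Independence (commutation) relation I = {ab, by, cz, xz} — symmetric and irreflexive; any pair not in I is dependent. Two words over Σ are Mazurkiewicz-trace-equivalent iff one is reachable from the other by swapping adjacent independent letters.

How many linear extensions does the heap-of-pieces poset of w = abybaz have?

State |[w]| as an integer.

10

piece 0:a — minimal
piece 1:b — minimal
piece 2:y rests on {0:a}
piece 3:b rests on {1:b}
piece 4:a rests on {2:y}
piece 5:z rests on {3:b, 4:a}
minimal pieces: {0:a, 1:b}
ways to finish when only these pieces remain (= sum over removing one remaining piece with nothing left below it):
  1 left: {5}→1
  2 left: {3,5}→1  {4,5}→1
  3 left: {1,3,5}→1  {2,4,5}→1  {3,4,5}→2
  4 left: {0,2,4,5}→1  {1,3,4,5}→3  {2,3,4,5}→3
  placing 0:a first → 6 extensions
  placing 1:b first → 4 extensions
total linear extensions = 10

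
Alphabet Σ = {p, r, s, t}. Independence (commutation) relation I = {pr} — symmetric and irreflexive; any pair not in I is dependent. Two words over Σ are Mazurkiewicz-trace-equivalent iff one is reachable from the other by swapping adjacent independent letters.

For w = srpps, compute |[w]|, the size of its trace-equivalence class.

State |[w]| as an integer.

3

#0=s has no predecessor
#1=r depends on [0:s]
#2=p depends on [0:s]
#3=p depends on [2:p]
#4=s depends on [1:r, 3:p]
sources: [0:s]
N(rest) = Σ N(rest − s) over sources s of rest; N(one piece) = 1:
  size 1 → [4]=1
  size 2 → [1,4]=1  [3,4]=1
  size 3 → [1,3,4]=2  [2,3,4]=1
  first=0(s) contributes 3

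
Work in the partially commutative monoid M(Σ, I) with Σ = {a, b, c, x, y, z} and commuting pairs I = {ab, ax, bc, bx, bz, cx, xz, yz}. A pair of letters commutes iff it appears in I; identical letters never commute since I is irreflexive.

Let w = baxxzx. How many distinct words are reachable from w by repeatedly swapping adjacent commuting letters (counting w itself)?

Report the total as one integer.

#0=b has no predecessor
#1=a has no predecessor
#2=x has no predecessor
#3=x depends on [2:x]
#4=z depends on [1:a]
#5=x depends on [3:x]
sources: [0:b, 1:a, 2:x]
N(rest) = Σ N(rest − s) over sources s of rest; N(one piece) = 1:
  size 1 → [0]=1  [4]=1  [5]=1
  size 2 → [0,4]=2  [0,5]=2  [1,4]=1  [3,5]=1  [4,5]=2
  size 3 → [0,1,4]=3  [0,3,5]=3  [0,4,5]=6  [1,4,5]=3  [2,3,5]=1  [3,4,5]=3
  size 4 → [0,1,4,5]=12  [0,2,3,5]=4  [0,3,4,5]=12  [1,3,4,5]=6  [2,3,4,5]=4
  first=0(b) contributes 10
  first=1(a) contributes 20
  first=2(x) contributes 30
|[w]| = 60

60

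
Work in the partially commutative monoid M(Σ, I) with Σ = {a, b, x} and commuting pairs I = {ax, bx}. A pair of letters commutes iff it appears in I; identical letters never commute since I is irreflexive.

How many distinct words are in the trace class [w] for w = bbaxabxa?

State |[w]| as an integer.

28

drop 0:b onto floor
drop 1:b onto {0:b}
drop 2:a onto {1:b}
drop 3:x onto floor
drop 4:a onto {2:a}
drop 5:b onto {4:a}
drop 6:x onto {3:x}
drop 7:a onto {5:b}
ground layer = {0:b, 3:x}
drop-orders for the pieces not yet dropped (sum over which currently-grounded one goes next):
  1 to go: {6} 1  {7} 1
  2 to go: {3,6} 1  {5,7} 1  {6,7} 2
  3 to go: {3,6,7} 3  {4,5,7} 1  {5,6,7} 3
  4 to go: {2,4,5,7} 1  {3,5,6,7} 6  {4,5,6,7} 4
  5 to go: {1,2,4,5,7} 1  {2,4,5,6,7} 5  {3,4,5,6,7} 10
  6 to go: {0,1,2,4,5,7} 1  {1,2,4,5,6,7} 6  {2,3,4,5,6,7} 15
  if 0:b drops first: 21 orders
  if 3:x drops first: 7 orders
heap linearizations: 28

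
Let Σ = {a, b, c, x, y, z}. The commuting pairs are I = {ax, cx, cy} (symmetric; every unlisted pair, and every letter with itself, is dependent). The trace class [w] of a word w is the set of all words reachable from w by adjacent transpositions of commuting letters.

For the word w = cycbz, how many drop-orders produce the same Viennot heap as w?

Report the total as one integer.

3

drop 0:c onto floor
drop 1:y onto floor
drop 2:c onto {0:c}
drop 3:b onto {1:y, 2:c}
drop 4:z onto {3:b}
ground layer = {0:c, 1:y}
drop-orders for the pieces not yet dropped (sum over which currently-grounded one goes next):
  1 to go: {4} 1
  2 to go: {3,4} 1
  3 to go: {1,3,4} 1  {2,3,4} 1
  if 0:c drops first: 2 orders
  if 1:y drops first: 1 orders
heap linearizations: 3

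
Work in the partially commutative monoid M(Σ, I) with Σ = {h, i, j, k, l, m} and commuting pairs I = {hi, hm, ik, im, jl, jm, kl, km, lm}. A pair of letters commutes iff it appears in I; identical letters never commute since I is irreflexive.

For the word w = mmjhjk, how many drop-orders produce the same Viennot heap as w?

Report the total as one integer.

drop 0:m onto floor
drop 1:m onto {0:m}
drop 2:j onto floor
drop 3:h onto {2:j}
drop 4:j onto {3:h}
drop 5:k onto {4:j}
ground layer = {0:m, 2:j}
drop-orders for the pieces not yet dropped (sum over which currently-grounded one goes next):
  1 to go: {1} 1  {5} 1
  2 to go: {0,1} 1  {1,5} 2  {4,5} 1
  3 to go: {0,1,5} 3  {1,4,5} 3  {3,4,5} 1
  4 to go: {0,1,4,5} 6  {1,3,4,5} 4  {2,3,4,5} 1
  if 0:m drops first: 5 orders
  if 2:j drops first: 10 orders
heap linearizations: 15

15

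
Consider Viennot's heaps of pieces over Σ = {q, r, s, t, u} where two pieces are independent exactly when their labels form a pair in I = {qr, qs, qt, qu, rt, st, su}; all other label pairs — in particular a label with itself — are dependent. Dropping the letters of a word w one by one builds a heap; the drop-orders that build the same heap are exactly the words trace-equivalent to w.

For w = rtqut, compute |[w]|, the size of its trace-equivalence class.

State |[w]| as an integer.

10

drop 0:r onto floor
drop 1:t onto floor
drop 2:q onto floor
drop 3:u onto {0:r, 1:t}
drop 4:t onto {3:u}
ground layer = {0:r, 1:t, 2:q}
drop-orders for the pieces not yet dropped (sum over which currently-grounded one goes next):
  1 to go: {2} 1  {4} 1
  2 to go: {2,4} 2  {3,4} 1
  3 to go: {0,3,4} 1  {1,3,4} 1  {2,3,4} 3
  if 0:r drops first: 4 orders
  if 1:t drops first: 4 orders
  if 2:q drops first: 2 orders
heap linearizations: 10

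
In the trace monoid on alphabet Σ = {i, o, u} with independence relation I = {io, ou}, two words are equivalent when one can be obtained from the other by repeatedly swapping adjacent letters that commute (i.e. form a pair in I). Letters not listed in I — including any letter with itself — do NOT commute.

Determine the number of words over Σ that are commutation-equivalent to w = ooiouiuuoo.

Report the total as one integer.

252

0(o) covers ∅
1(o) covers 0:o
2(i) covers ∅
3(o) covers 1:o
4(u) covers 2:i
5(i) covers 4:u
6(u) covers 5:i
7(u) covers 6:u
8(o) covers 3:o
9(o) covers 8:o
floor of heap: 0:o, 2:i
completions by unplaced set U, small U first (add the entries for U minus each lowest piece of U):
  |U|=1: {7}:1  {9}:1
  |U|=2: {6,7}:1  {7,9}:2  {8,9}:1
  |U|=3: {3,8,9}:1  {5,6,7}:1  {6,7,9}:3  {7,8,9}:3
  |U|=4: {1,3,8,9}:1  {3,7,8,9}:4  {4,5,6,7}:1  {5,6,7,9}:4  {6,7,8,9}:6
  |U|=5: {0,1,3,8,9}:1  {1,3,7,8,9}:5  {2,4,5,6,7}:1  {3,6,7,8,9}:10  {4,5,6,7,9}:5  {5,6,7,8,9}:10
  |U|=6: {0,1,3,7,8,9}:6  {1,3,6,7,8,9}:15  {2,4,5,6,7,9}:6  {3,5,6,7,8,9}:20  {4,5,6,7,8,9}:15
  |U|=7: {0,1,3,6,7,8,9}:21  {1,3,5,6,7,8,9}:35  {2,4,5,6,7,8,9}:21  {3,4,5,6,7,8,9}:35
  |U|=8: {0,1,3,5,6,7,8,9}:56  {1,3,4,5,6,7,8,9}:70  {2,3,4,5,6,7,8,9}:56
  start at 0(o): 126
  start at 2(i): 126
sum over floor = 252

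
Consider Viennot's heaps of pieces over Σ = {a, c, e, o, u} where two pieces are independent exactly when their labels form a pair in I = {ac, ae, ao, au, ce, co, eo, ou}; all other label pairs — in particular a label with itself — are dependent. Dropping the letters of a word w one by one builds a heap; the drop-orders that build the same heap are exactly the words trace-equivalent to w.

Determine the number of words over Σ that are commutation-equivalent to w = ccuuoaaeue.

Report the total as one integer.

360

#0=c has no predecessor
#1=c depends on [0:c]
#2=u depends on [1:c]
#3=u depends on [2:u]
#4=o has no predecessor
#5=a has no predecessor
#6=a depends on [5:a]
#7=e depends on [3:u]
#8=u depends on [7:e]
#9=e depends on [8:u]
sources: [0:c, 4:o, 5:a]
N(rest) = Σ N(rest − s) over sources s of rest; N(one piece) = 1:
  size 1 → [4]=1  [6]=1  [9]=1
  size 2 → [4,6]=2  [4,9]=2  [5,6]=1  [6,9]=2  [8,9]=1
  size 3 → [4,5,6]=3  [4,6,9]=6  [4,8,9]=3  [5,6,9]=3  [6,8,9]=3  [7,8,9]=1
  size 4 → [3,7,8,9]=1  [4,5,6,9]=12  [4,6,8,9]=12  [4,7,8,9]=4  [5,6,8,9]=6  [6,7,8,9]=4
  size 5 → [2,3,7,8,9]=1  [3,4,7,8,9]=5  [3,6,7,8,9]=5  [4,5,6,8,9]=30  [4,6,7,8,9]=20  [5,6,7,8,9]=10
  size 6 → [1,2,3,7,8,9]=1  [2,3,4,7,8,9]=6  [2,3,6,7,8,9]=6  [3,4,6,7,8,9]=30  [3,5,6,7,8,9]=15  [4,5,6,7,8,9]=60
  size 7 → [0,1,2,3,7,8,9]=1  [1,2,3,4,7,8,9]=7  [1,2,3,6,7,8,9]=7  [2,3,4,6,7,8,9]=42  [2,3,5,6,7,8,9]=21  [3,4,5,6,7,8,9]=105
  size 8 → [0,1,2,3,4,7,8,9]=8  [0,1,2,3,6,7,8,9]=8  [1,2,3,4,6,7,8,9]=56  [1,2,3,5,6,7,8,9]=28  [2,3,4,5,6,7,8,9]=168
  first=0(c) contributes 252
  first=4(o) contributes 36
  first=5(a) contributes 72
|[w]| = 360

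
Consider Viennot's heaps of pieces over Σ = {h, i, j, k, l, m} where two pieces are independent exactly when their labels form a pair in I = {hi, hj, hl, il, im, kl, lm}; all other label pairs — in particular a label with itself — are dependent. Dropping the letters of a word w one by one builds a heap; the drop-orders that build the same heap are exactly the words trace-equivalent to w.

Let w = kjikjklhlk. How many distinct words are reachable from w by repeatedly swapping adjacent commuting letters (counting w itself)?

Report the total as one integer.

0(k) covers ∅
1(j) covers 0:k
2(i) covers 1:j
3(k) covers 2:i
4(j) covers 3:k
5(k) covers 4:j
6(l) covers 4:j
7(h) covers 5:k
8(l) covers 6:l
9(k) covers 7:h
floor of heap: 0:k
completions by unplaced set U, small U first (add the entries for U minus each lowest piece of U):
  |U|=1: {8}:1  {9}:1
  |U|=2: {6,8}:1  {7,9}:1  {8,9}:2
  |U|=3: {5,7,9}:1  {6,8,9}:3  {7,8,9}:3
  |U|=4: {5,7,8,9}:4  {6,7,8,9}:6
  |U|=5: {5,6,7,8,9}:10
  |U|=6: {4,5,6,7,8,9}:10
  |U|=7: {3,4,5,6,7,8,9}:10
  |U|=8: {2,3,4,5,6,7,8,9}:10
  start at 0(k): 10

10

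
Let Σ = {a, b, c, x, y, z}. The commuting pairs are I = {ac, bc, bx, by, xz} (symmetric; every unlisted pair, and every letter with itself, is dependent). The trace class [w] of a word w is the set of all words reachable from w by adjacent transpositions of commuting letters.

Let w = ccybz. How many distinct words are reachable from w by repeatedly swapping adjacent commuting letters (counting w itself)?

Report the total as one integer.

4

drop 0:c onto floor
drop 1:c onto {0:c}
drop 2:y onto {1:c}
drop 3:b onto floor
drop 4:z onto {2:y, 3:b}
ground layer = {0:c, 3:b}
drop-orders for the pieces not yet dropped (sum over which currently-grounded one goes next):
  1 to go: {4} 1
  2 to go: {2,4} 1  {3,4} 1
  3 to go: {1,2,4} 1  {2,3,4} 2
  if 0:c drops first: 3 orders
  if 3:b drops first: 1 orders
heap linearizations: 4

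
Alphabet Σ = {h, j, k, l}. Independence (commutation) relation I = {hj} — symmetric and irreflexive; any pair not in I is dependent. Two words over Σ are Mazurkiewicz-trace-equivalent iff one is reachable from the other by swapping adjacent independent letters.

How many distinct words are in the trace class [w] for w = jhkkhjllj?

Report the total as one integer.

4

drop 0:j onto floor
drop 1:h onto floor
drop 2:k onto {0:j, 1:h}
drop 3:k onto {2:k}
drop 4:h onto {3:k}
drop 5:j onto {3:k}
drop 6:l onto {4:h, 5:j}
drop 7:l onto {6:l}
drop 8:j onto {7:l}
ground layer = {0:j, 1:h}
drop-orders for the pieces not yet dropped (sum over which currently-grounded one goes next):
  1 to go: {8} 1
  2 to go: {7,8} 1
  3 to go: {6,7,8} 1
  4 to go: {4,6,7,8} 1  {5,6,7,8} 1
  5 to go: {4,5,6,7,8} 2
  6 to go: {3,4,5,6,7,8} 2
  7 to go: {2,3,4,5,6,7,8} 2
  if 0:j drops first: 2 orders
  if 1:h drops first: 2 orders
heap linearizations: 4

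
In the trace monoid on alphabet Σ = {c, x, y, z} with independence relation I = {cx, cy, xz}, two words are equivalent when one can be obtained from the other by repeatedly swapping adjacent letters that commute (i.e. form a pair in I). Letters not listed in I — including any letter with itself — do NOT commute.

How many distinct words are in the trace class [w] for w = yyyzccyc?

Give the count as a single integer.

4

0(y) covers ∅
1(y) covers 0:y
2(y) covers 1:y
3(z) covers 2:y
4(c) covers 3:z
5(c) covers 4:c
6(y) covers 3:z
7(c) covers 5:c
floor of heap: 0:y
completions by unplaced set U, small U first (add the entries for U minus each lowest piece of U):
  |U|=1: {6}:1  {7}:1
  |U|=2: {5,7}:1  {6,7}:2
  |U|=3: {4,5,7}:1  {5,6,7}:3
  |U|=4: {4,5,6,7}:4
  |U|=5: {3,4,5,6,7}:4
  |U|=6: {2,3,4,5,6,7}:4
  start at 0(y): 4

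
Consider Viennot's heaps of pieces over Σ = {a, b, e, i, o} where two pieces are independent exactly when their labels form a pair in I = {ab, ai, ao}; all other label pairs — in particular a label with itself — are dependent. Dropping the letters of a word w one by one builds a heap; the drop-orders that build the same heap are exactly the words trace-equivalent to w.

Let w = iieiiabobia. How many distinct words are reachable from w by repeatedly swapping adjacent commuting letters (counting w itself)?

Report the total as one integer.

drop 0:i onto floor
drop 1:i onto {0:i}
drop 2:e onto {1:i}
drop 3:i onto {2:e}
drop 4:i onto {3:i}
drop 5:a onto {2:e}
drop 6:b onto {4:i}
drop 7:o onto {6:b}
drop 8:b onto {7:o}
drop 9:i onto {8:b}
drop 10:a onto {5:a}
ground layer = {0:i}
drop-orders for the pieces not yet dropped (sum over which currently-grounded one goes next):
  1 to go: {9} 1  {10} 1
  2 to go: {5,10} 1  {8,9} 1  {9,10} 2
  3 to go: {5,9,10} 3  {7,8,9} 1  {8,9,10} 3
  4 to go: {5,8,9,10} 6  {6,7,8,9} 1  {7,8,9,10} 4
  5 to go: {4,6,7,8,9} 1  {5,7,8,9,10} 10  {6,7,8,9,10} 5
  6 to go: {3,4,6,7,8,9} 1  {4,6,7,8,9,10} 6  {5,6,7,8,9,10} 15
  7 to go: {3,4,6,7,8,9,10} 7  {4,5,6,7,8,9,10} 21
  8 to go: {3,4,5,6,7,8,9,10} 28
  9 to go: {2,3,4,5,6,7,8,9,10} 28
  if 0:i drops first: 28 orders

28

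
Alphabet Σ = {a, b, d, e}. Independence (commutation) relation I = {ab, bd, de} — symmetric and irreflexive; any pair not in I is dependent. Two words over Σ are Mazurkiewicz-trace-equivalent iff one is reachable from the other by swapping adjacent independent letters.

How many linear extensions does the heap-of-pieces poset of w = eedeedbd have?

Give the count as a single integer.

56

piece 0:e — minimal
piece 1:e rests on {0:e}
piece 2:d — minimal
piece 3:e rests on {1:e}
piece 4:e rests on {3:e}
piece 5:d rests on {2:d}
piece 6:b rests on {4:e}
piece 7:d rests on {5:d}
minimal pieces: {0:e, 2:d}
ways to finish when only these pieces remain (= sum over removing one remaining piece with nothing left below it):
  1 left: {6}→1  {7}→1
  2 left: {4,6}→1  {5,7}→1  {6,7}→2
  3 left: {2,5,7}→1  {3,4,6}→1  {4,6,7}→3  {5,6,7}→3
  4 left: {1,3,4,6}→1  {2,5,6,7}→4  {3,4,6,7}→4  {4,5,6,7}→6
  5 left: {0,1,3,4,6}→1  {1,3,4,6,7}→5  {2,4,5,6,7}→10  {3,4,5,6,7}→10
  6 left: {0,1,3,4,6,7}→6  {1,3,4,5,6,7}→15  {2,3,4,5,6,7}→20
  placing 0:e first → 35 extensions
  placing 2:d first → 21 extensions
total linear extensions = 56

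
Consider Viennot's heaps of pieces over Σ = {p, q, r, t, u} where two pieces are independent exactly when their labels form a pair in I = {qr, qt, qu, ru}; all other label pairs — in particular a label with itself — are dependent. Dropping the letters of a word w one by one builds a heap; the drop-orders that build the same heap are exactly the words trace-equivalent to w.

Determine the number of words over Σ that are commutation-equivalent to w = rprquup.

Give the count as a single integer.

12

0(r) covers ∅
1(p) covers 0:r
2(r) covers 1:p
3(q) covers 1:p
4(u) covers 1:p
5(u) covers 4:u
6(p) covers 2:r, 3:q, 5:u
floor of heap: 0:r
completions by unplaced set U, small U first (add the entries for U minus each lowest piece of U):
  |U|=1: {6}:1
  |U|=2: {2,6}:1  {3,6}:1  {5,6}:1
  |U|=3: {2,3,6}:2  {2,5,6}:2  {3,5,6}:2  {4,5,6}:1
  |U|=4: {2,3,5,6}:6  {2,4,5,6}:3  {3,4,5,6}:3
  |U|=5: {2,3,4,5,6}:12
  start at 0(r): 12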